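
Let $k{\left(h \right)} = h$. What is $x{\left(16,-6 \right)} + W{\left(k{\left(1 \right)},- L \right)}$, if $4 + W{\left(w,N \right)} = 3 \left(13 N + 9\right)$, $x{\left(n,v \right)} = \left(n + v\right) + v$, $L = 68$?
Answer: $-2625$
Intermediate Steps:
$x{\left(n,v \right)} = n + 2 v$
$W{\left(w,N \right)} = 23 + 39 N$ ($W{\left(w,N \right)} = -4 + 3 \left(13 N + 9\right) = -4 + 3 \left(9 + 13 N\right) = -4 + \left(27 + 39 N\right) = 23 + 39 N$)
$x{\left(16,-6 \right)} + W{\left(k{\left(1 \right)},- L \right)} = \left(16 + 2 \left(-6\right)\right) + \left(23 + 39 \left(\left(-1\right) 68\right)\right) = \left(16 - 12\right) + \left(23 + 39 \left(-68\right)\right) = 4 + \left(23 - 2652\right) = 4 - 2629 = -2625$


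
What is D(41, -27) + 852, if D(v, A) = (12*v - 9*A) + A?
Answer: 1560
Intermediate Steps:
D(v, A) = -8*A + 12*v (D(v, A) = (-9*A + 12*v) + A = -8*A + 12*v)
D(41, -27) + 852 = (-8*(-27) + 12*41) + 852 = (216 + 492) + 852 = 708 + 852 = 1560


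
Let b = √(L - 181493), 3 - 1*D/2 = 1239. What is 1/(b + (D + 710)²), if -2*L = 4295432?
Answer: 3104644/9638816695945 - 3*I*√258801/9638816695945 ≈ 3.221e-7 - 1.5834e-10*I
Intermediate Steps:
L = -2147716 (L = -½*4295432 = -2147716)
D = -2472 (D = 6 - 2*1239 = 6 - 2478 = -2472)
b = 3*I*√258801 (b = √(-2147716 - 181493) = √(-2329209) = 3*I*√258801 ≈ 1526.2*I)
1/(b + (D + 710)²) = 1/(3*I*√258801 + (-2472 + 710)²) = 1/(3*I*√258801 + (-1762)²) = 1/(3*I*√258801 + 3104644) = 1/(3104644 + 3*I*√258801)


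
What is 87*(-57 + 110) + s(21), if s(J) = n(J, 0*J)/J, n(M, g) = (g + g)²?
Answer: 4611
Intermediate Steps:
n(M, g) = 4*g² (n(M, g) = (2*g)² = 4*g²)
s(J) = 0 (s(J) = (4*(0*J)²)/J = (4*0²)/J = (4*0)/J = 0/J = 0)
87*(-57 + 110) + s(21) = 87*(-57 + 110) + 0 = 87*53 + 0 = 4611 + 0 = 4611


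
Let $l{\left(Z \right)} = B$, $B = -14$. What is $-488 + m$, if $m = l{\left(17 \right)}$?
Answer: $-502$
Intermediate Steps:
$l{\left(Z \right)} = -14$
$m = -14$
$-488 + m = -488 - 14 = -502$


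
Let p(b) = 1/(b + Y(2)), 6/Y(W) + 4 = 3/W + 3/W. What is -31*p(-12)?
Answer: 31/18 ≈ 1.7222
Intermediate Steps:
Y(W) = 6/(-4 + 6/W) (Y(W) = 6/(-4 + (3/W + 3/W)) = 6/(-4 + 6/W))
p(b) = 1/(-6 + b) (p(b) = 1/(b - 3*2/(-3 + 2*2)) = 1/(b - 3*2/(-3 + 4)) = 1/(b - 3*2/1) = 1/(b - 3*2*1) = 1/(b - 6) = 1/(-6 + b))
-31*p(-12) = -31/(-6 - 12) = -31/(-18) = -31*(-1/18) = 31/18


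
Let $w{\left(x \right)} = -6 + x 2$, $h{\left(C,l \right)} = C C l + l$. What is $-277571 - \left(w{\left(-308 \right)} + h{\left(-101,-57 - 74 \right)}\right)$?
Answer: $1059513$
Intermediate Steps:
$h{\left(C,l \right)} = l + l C^{2}$ ($h{\left(C,l \right)} = C^{2} l + l = l C^{2} + l = l + l C^{2}$)
$w{\left(x \right)} = -6 + 2 x$
$-277571 - \left(w{\left(-308 \right)} + h{\left(-101,-57 - 74 \right)}\right) = -277571 - \left(\left(-6 + 2 \left(-308\right)\right) + \left(-57 - 74\right) \left(1 + \left(-101\right)^{2}\right)\right) = -277571 - \left(\left(-6 - 616\right) + \left(-57 - 74\right) \left(1 + 10201\right)\right) = -277571 - \left(-622 - 1336462\right) = -277571 - -1337084 = -277571 + 1337084 = 1059513$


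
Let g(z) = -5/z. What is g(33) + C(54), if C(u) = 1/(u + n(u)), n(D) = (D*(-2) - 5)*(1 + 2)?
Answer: -162/1045 ≈ -0.15502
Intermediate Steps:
n(D) = -15 - 6*D (n(D) = (-2*D - 5)*3 = (-5 - 2*D)*3 = -15 - 6*D)
C(u) = 1/(-15 - 5*u) (C(u) = 1/(u + (-15 - 6*u)) = 1/(-15 - 5*u))
g(33) + C(54) = -5/33 - 1/(15 + 5*54) = -5*1/33 - 1/(15 + 270) = -5/33 - 1/285 = -162/1045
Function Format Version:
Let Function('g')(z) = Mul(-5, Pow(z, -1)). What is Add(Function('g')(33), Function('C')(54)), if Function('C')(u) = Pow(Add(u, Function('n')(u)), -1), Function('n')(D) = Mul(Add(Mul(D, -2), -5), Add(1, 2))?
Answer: Rational(-162, 1045) ≈ -0.15502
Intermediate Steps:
Function('n')(D) = Add(-15, Mul(-6, D)) (Function('n')(D) = Mul(Add(Mul(-2, D), -5), 3) = Mul(Add(-5, Mul(-2, D)), 3) = Add(-15, Mul(-6, D)))
Function('C')(u) = Pow(Add(-15, Mul(-5, u)), -1) (Function('C')(u) = Pow(Add(u, Add(-15, Mul(-6, u))), -1) = Pow(Add(-15, Mul(-5, u)), -1))
Add(Function('g')(33), Function('C')(54)) = Add(Mul(-5, Pow(33, -1)), Mul(-1, Pow(Add(15, Mul(5, 54)), -1))) = Add(Mul(-5, Rational(1, 33)), Mul(-1, Pow(Add(15, 270), -1))) = Add(Rational(-5, 33), Mul(-1, Pow(285, -1))) = Add(Rational(-5, 33), Mul(-1, Rational(1, 285))) = Add(Rational(-5, 33), Rational(-1, 285)) = Rational(-162, 1045)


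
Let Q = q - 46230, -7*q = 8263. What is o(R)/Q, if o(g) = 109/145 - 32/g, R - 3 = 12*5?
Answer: -2227/433094265 ≈ -5.1421e-6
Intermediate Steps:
q = -8263/7 (q = -1/7*8263 = -8263/7 ≈ -1180.4)
R = 63 (R = 3 + 12*5 = 3 + 60 = 63)
o(g) = 109/145 - 32/g (o(g) = 109*(1/145) - 32/g = 109/145 - 32/g)
Q = -331873/7 (Q = -8263/7 - 46230 = -331873/7 ≈ -47410.)
o(R)/Q = (109/145 - 32/63)/(-331873/7) = (109/145 - 32*1/63)*(-7/331873) = (109/145 - 32/63)*(-7/331873) = (2227/9135)*(-7/331873) = -2227/433094265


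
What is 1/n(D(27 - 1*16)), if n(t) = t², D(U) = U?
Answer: 1/121 ≈ 0.0082645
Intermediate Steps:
1/n(D(27 - 1*16)) = 1/((27 - 1*16)²) = 1/((27 - 16)²) = 1/(11²) = 1/121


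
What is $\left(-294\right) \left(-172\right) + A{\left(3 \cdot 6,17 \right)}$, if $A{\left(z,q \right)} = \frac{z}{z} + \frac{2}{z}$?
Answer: $\frac{455122}{9} \approx 50569.0$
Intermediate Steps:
$A{\left(z,q \right)} = 1 + \frac{2}{z}$
$\left(-294\right) \left(-172\right) + A{\left(3 \cdot 6,17 \right)} = \left(-294\right) \left(-172\right) + \frac{2 + 3 \cdot 6}{3 \cdot 6} = 50568 + \frac{2 + 18}{18} = 50568 + \frac{1}{18} \cdot 20 = 50568 + \frac{10}{9} = \frac{455122}{9}$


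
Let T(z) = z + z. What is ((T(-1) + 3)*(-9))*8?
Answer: -72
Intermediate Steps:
T(z) = 2*z
((T(-1) + 3)*(-9))*8 = ((2*(-1) + 3)*(-9))*8 = ((-2 + 3)*(-9))*8 = (1*(-9))*8 = -9*8 = -72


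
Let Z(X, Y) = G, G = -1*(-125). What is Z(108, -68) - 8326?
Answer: -8201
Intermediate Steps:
G = 125
Z(X, Y) = 125
Z(108, -68) - 8326 = 125 - 8326 = -8201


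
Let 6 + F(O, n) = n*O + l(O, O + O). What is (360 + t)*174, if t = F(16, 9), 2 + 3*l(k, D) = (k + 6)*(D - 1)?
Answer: 126092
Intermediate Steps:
l(k, D) = -2/3 + (-1 + D)*(6 + k)/3 (l(k, D) = -2/3 + ((k + 6)*(D - 1))/3 = -2/3 + ((6 + k)*(-1 + D))/3 = -2/3 + ((-1 + D)*(6 + k))/3 = -2/3 + (-1 + D)*(6 + k)/3)
F(O, n) = -26/3 + 2*O**2/3 + 11*O/3 + O*n (F(O, n) = -6 + (n*O + (-8/3 + 2*(O + O) - O/3 + (O + O)*O/3)) = -6 + (O*n + (-8/3 + 2*(2*O) - O/3 + (2*O)*O/3)) = -6 + (O*n + (-8/3 + 4*O - O/3 + 2*O**2/3)) = -6 + (O*n + (-8/3 + 2*O**2/3 + 11*O/3)) = -6 + (-8/3 + 2*O**2/3 + 11*O/3 + O*n) = -26/3 + 2*O**2/3 + 11*O/3 + O*n)
t = 1094/3 (t = -26/3 + (2/3)*16**2 + (11/3)*16 + 16*9 = -26/3 + (2/3)*256 + 176/3 + 144 = -26/3 + 512/3 + 176/3 + 144 = 1094/3 ≈ 364.67)
(360 + t)*174 = (360 + 1094/3)*174 = (2174/3)*174 = 126092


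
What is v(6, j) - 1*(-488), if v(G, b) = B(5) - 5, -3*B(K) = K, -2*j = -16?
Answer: 1444/3 ≈ 481.33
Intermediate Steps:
j = 8 (j = -½*(-16) = 8)
B(K) = -K/3
v(G, b) = -20/3 (v(G, b) = -⅓*5 - 5 = -5/3 - 5 = -20/3)
v(6, j) - 1*(-488) = -20/3 - 1*(-488) = -20/3 + 488 = 1444/3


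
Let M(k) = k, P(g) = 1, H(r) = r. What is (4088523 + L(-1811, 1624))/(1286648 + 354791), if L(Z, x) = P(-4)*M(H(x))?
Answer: 4090147/1641439 ≈ 2.4918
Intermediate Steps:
L(Z, x) = x (L(Z, x) = 1*x = x)
(4088523 + L(-1811, 1624))/(1286648 + 354791) = (4088523 + 1624)/(1286648 + 354791) = 4090147/1641439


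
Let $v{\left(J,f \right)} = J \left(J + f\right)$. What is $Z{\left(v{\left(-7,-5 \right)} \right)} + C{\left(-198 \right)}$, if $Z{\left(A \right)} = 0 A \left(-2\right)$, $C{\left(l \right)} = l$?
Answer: $-198$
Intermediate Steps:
$Z{\left(A \right)} = 0$ ($Z{\left(A \right)} = 0 \left(-2\right) = 0$)
$Z{\left(v{\left(-7,-5 \right)} \right)} + C{\left(-198 \right)} = 0 - 198 = -198$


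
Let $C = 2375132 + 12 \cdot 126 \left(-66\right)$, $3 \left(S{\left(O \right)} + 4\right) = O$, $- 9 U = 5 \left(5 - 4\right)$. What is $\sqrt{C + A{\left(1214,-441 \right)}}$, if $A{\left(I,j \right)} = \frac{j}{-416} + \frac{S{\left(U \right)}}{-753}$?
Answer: $\frac{23 \sqrt{237405061268986}}{234936} \approx 1508.4$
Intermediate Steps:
$U = - \frac{5}{9}$ ($U = - \frac{5 \left(5 - 4\right)}{9} = - \frac{5 \cdot 1}{9} = \left(- \frac{1}{9}\right) 5 = - \frac{5}{9} \approx -0.55556$)
$S{\left(O \right)} = -4 + \frac{O}{3}$
$A{\left(I,j \right)} = \frac{113}{20331} - \frac{j}{416}$ ($A{\left(I,j \right)} = \frac{j}{-416} + \frac{-4 + \frac{1}{3} \left(- \frac{5}{9}\right)}{-753} = j \left(- \frac{1}{416}\right) + \left(-4 - \frac{5}{27}\right) \left(- \frac{1}{753}\right) = - \frac{j}{416} - - \frac{113}{20331} = - \frac{j}{416} + \frac{113}{20331} = \frac{113}{20331} - \frac{j}{416}$)
$C = 2275340$ ($C = 2375132 + 1512 \left(-66\right) = 2375132 - 99792 = 2275340$)
$\sqrt{C + A{\left(1214,-441 \right)}} = \sqrt{2275340 + \left(\frac{113}{20331} - - \frac{441}{416}\right)} = \sqrt{2275340 + \left(\frac{113}{20331} + \frac{441}{416}\right)} = \sqrt{2275340 + \frac{9012979}{8457696}} = \sqrt{\frac{19244143029619}{8457696}} = \frac{23 \sqrt{237405061268986}}{234936}$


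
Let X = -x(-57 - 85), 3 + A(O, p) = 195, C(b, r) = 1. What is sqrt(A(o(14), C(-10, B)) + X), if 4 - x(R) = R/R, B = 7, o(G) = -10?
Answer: 3*sqrt(21) ≈ 13.748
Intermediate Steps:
x(R) = 3 (x(R) = 4 - R/R = 4 - 1*1 = 4 - 1 = 3)
A(O, p) = 192 (A(O, p) = -3 + 195 = 192)
X = -3 (X = -1*3 = -3)
sqrt(A(o(14), C(-10, B)) + X) = sqrt(192 - 3) = sqrt(189) = 3*sqrt(21)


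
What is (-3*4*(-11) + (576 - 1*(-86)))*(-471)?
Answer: -373974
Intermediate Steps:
(-3*4*(-11) + (576 - 1*(-86)))*(-471) = (-12*(-11) + (576 + 86))*(-471) = (132 + 662)*(-471) = 794*(-471) = -373974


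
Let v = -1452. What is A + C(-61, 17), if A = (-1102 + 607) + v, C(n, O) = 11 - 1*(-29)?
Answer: -1907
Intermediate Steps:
C(n, O) = 40 (C(n, O) = 11 + 29 = 40)
A = -1947 (A = (-1102 + 607) - 1452 = -495 - 1452 = -1947)
A + C(-61, 17) = -1947 + 40 = -1907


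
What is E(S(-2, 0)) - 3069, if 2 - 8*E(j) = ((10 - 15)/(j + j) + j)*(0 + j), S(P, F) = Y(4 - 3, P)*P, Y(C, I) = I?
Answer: -49127/16 ≈ -3070.4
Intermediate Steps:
S(P, F) = P² (S(P, F) = P*P = P²)
E(j) = ¼ - j*(j - 5/(2*j))/8 (E(j) = ¼ - ((10 - 15)/(j + j) + j)*(0 + j)/8 = ¼ - (-5*1/(2*j) + j)*j/8 = ¼ - (-5/(2*j) + j)*j/8 = ¼ - (j - 5/(2*j))*j/8 = ¼ - j*(j - 5/(2*j))/8)
E(S(-2, 0)) - 3069 = (9/16 - ((-2)²)²/8) - 3069 = (9/16 - ⅛*4²) - 3069 = (9/16 - ⅛*16) - 3069 = (9/16 - 2) - 3069 = -23/16 - 3069 = -49127/16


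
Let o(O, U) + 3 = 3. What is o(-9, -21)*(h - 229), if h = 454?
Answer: 0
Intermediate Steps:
o(O, U) = 0 (o(O, U) = -3 + 3 = 0)
o(-9, -21)*(h - 229) = 0*(454 - 229) = 0*225 = 0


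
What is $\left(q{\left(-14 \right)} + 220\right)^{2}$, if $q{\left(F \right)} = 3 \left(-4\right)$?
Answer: $43264$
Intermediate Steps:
$q{\left(F \right)} = -12$
$\left(q{\left(-14 \right)} + 220\right)^{2} = \left(-12 + 220\right)^{2} = 208^{2} = 43264$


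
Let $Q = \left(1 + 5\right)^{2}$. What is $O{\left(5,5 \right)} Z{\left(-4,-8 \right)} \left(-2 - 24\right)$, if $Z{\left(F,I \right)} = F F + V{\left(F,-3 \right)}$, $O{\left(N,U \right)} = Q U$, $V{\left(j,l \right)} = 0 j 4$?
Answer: $-74880$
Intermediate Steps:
$V{\left(j,l \right)} = 0$ ($V{\left(j,l \right)} = 0 \cdot 4 = 0$)
$Q = 36$ ($Q = 6^{2} = 36$)
$O{\left(N,U \right)} = 36 U$
$Z{\left(F,I \right)} = F^{2}$ ($Z{\left(F,I \right)} = F F + 0 = F^{2} + 0 = F^{2}$)
$O{\left(5,5 \right)} Z{\left(-4,-8 \right)} \left(-2 - 24\right) = 36 \cdot 5 \left(-4\right)^{2} \left(-2 - 24\right) = 180 \cdot 16 \left(-2 - 24\right) = 2880 \left(-26\right) = -74880$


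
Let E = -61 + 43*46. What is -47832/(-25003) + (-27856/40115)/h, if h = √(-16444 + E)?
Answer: 47832/25003 + 27856*I*√14527/582750605 ≈ 1.913 + 0.0057613*I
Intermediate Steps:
E = 1917 (E = -61 + 1978 = 1917)
h = I*√14527 (h = √(-16444 + 1917) = √(-14527) = I*√14527 ≈ 120.53*I)
-47832/(-25003) + (-27856/40115)/h = -47832/(-25003) + (-27856/40115)/((I*√14527)) = -47832*(-1/25003) + (-27856*1/40115)*(-I*√14527/14527) = 47832/25003 - (-27856)*I*√14527/582750605 = 47832/25003 + 27856*I*√14527/582750605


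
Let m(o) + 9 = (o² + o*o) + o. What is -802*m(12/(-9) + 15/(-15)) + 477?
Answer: 7501/9 ≈ 833.44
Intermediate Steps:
m(o) = -9 + o + 2*o² (m(o) = -9 + ((o² + o*o) + o) = -9 + ((o² + o²) + o) = -9 + (2*o² + o) = -9 + (o + 2*o²) = -9 + o + 2*o²)
-802*m(12/(-9) + 15/(-15)) + 477 = -802*(-9 + (12/(-9) + 15/(-15)) + 2*(12/(-9) + 15/(-15))²) + 477 = -802*(-9 + (12*(-⅑) + 15*(-1/15)) + 2*(12*(-⅑) + 15*(-1/15))²) + 477 = -802*(-9 + (-4/3 - 1) + 2*(-4/3 - 1)²) + 477 = -802*(-9 - 7/3 + 2*(-7/3)²) + 477 = -802*(-9 - 7/3 + 2*(49/9)) + 477 = -802*(-9 - 7/3 + 98/9) + 477 = -802*(-4/9) + 477 = 3208/9 + 477 = 7501/9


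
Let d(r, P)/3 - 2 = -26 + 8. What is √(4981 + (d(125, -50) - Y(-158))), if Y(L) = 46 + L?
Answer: √5045 ≈ 71.028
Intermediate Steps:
d(r, P) = -48 (d(r, P) = 6 + 3*(-26 + 8) = 6 + 3*(-18) = 6 - 54 = -48)
√(4981 + (d(125, -50) - Y(-158))) = √(4981 + (-48 - (46 - 158))) = √(4981 + (-48 - 1*(-112))) = √(4981 + (-48 + 112)) = √(4981 + 64) = √5045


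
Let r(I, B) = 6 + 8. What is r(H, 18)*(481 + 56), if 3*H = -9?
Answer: 7518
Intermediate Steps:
H = -3 (H = (1/3)*(-9) = -3)
r(I, B) = 14
r(H, 18)*(481 + 56) = 14*(481 + 56) = 14*537 = 7518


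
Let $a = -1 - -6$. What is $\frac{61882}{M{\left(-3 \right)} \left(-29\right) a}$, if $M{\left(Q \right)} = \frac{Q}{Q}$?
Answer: $- \frac{61882}{145} \approx -426.77$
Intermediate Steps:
$M{\left(Q \right)} = 1$
$a = 5$ ($a = -1 + 6 = 5$)
$\frac{61882}{M{\left(-3 \right)} \left(-29\right) a} = \frac{61882}{1 \left(-29\right) 5} = \frac{61882}{\left(-29\right) 5} = \frac{61882}{-145} = 61882 \left(- \frac{1}{145}\right) = - \frac{61882}{145}$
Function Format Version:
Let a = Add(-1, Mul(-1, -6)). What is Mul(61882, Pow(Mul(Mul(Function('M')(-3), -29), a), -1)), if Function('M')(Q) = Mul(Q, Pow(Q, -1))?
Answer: Rational(-61882, 145) ≈ -426.77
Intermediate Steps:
Function('M')(Q) = 1
a = 5 (a = Add(-1, 6) = 5)
Mul(61882, Pow(Mul(Mul(Function('M')(-3), -29), a), -1)) = Mul(61882, Pow(Mul(Mul(1, -29), 5), -1)) = Mul(61882, Pow(Mul(-29, 5), -1)) = Mul(61882, Pow(-145, -1)) = Mul(61882, Rational(-1, 145)) = Rational(-61882, 145)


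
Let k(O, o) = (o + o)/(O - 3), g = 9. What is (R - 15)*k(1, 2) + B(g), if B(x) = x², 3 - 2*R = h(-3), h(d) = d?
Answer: 105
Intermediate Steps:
R = 3 (R = 3/2 - ½*(-3) = 3/2 + 3/2 = 3)
k(O, o) = 2*o/(-3 + O) (k(O, o) = (2*o)/(-3 + O) = 2*o/(-3 + O))
(R - 15)*k(1, 2) + B(g) = (3 - 15)*(2*2/(-3 + 1)) + 9² = -24*2/(-2) + 81 = -24*2*(-1)/2 + 81 = -12*(-2) + 81 = 24 + 81 = 105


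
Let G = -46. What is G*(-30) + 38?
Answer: 1418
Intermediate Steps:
G*(-30) + 38 = -46*(-30) + 38 = 1380 + 38 = 1418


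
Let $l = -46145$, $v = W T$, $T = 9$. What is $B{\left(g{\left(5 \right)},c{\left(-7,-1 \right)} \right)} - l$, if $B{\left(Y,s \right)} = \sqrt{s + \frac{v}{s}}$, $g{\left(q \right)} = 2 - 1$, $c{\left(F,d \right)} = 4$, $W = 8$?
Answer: $46145 + \sqrt{22} \approx 46150.0$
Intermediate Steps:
$v = 72$ ($v = 8 \cdot 9 = 72$)
$g{\left(q \right)} = 1$ ($g{\left(q \right)} = 2 - 1 = 1$)
$B{\left(Y,s \right)} = \sqrt{s + \frac{72}{s}}$
$B{\left(g{\left(5 \right)},c{\left(-7,-1 \right)} \right)} - l = \sqrt{4 + \frac{72}{4}} - -46145 = \sqrt{4 + 72 \cdot \frac{1}{4}} + 46145 = \sqrt{4 + 18} + 46145 = \sqrt{22} + 46145 = 46145 + \sqrt{22}$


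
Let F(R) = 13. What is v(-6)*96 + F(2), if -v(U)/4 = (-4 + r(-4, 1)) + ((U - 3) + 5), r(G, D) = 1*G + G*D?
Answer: 6157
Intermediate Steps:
r(G, D) = G + D*G
v(U) = 40 - 4*U (v(U) = -4*((-4 - 4*(1 + 1)) + ((U - 3) + 5)) = -4*((-4 - 4*2) + ((-3 + U) + 5)) = -4*((-4 - 8) + (2 + U)) = -4*(-12 + (2 + U)) = -4*(-10 + U) = 40 - 4*U)
v(-6)*96 + F(2) = (40 - 4*(-6))*96 + 13 = (40 + 24)*96 + 13 = 64*96 + 13 = 6144 + 13 = 6157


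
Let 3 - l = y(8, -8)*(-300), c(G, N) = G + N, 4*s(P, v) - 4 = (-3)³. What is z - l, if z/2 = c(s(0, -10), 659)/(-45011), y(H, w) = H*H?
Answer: -1728695079/90022 ≈ -19203.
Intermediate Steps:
y(H, w) = H²
s(P, v) = -23/4 (s(P, v) = 1 + (¼)*(-3)³ = 1 + (¼)*(-27) = 1 - 27/4 = -23/4)
l = 19203 (l = 3 - 8²*(-300) = 3 - 64*(-300) = 3 - 1*(-19200) = 3 + 19200 = 19203)
z = -2613/90022 (z = 2*((-23/4 + 659)/(-45011)) = 2*((2613/4)*(-1/45011)) = 2*(-2613/180044) = -2613/90022 ≈ -0.029026)
z - l = -2613/90022 - 1*19203 = -2613/90022 - 19203 = -1728695079/90022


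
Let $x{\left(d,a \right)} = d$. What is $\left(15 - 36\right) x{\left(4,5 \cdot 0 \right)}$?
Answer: $-84$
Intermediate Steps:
$\left(15 - 36\right) x{\left(4,5 \cdot 0 \right)} = \left(15 - 36\right) 4 = \left(-21\right) 4 = -84$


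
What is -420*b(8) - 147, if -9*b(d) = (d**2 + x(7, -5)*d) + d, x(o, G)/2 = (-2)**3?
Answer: -8281/3 ≈ -2760.3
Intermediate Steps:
x(o, G) = -16 (x(o, G) = 2*(-2)**3 = 2*(-8) = -16)
b(d) = -d**2/9 + 5*d/3 (b(d) = -((d**2 - 16*d) + d)/9 = -(d**2 - 15*d)/9 = -d**2/9 + 5*d/3)
-420*b(8) - 147 = -140*8*(15 - 1*8)/3 - 147 = -140*8*(15 - 8)/3 - 147 = -140*8*7/3 - 147 = -420*56/9 - 147 = -7840/3 - 147 = -8281/3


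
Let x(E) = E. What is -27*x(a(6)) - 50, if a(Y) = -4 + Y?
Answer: -104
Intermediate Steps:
-27*x(a(6)) - 50 = -27*(-4 + 6) - 50 = -27*2 - 50 = -54 - 50 = -104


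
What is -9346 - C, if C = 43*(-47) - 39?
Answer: -7286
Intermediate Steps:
C = -2060 (C = -2021 - 39 = -2060)
-9346 - C = -9346 - 1*(-2060) = -9346 + 2060 = -7286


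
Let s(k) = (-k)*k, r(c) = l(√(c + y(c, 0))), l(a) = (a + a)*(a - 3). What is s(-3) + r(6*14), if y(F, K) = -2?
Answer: 155 - 6*√82 ≈ 100.67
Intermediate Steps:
l(a) = 2*a*(-3 + a) (l(a) = (2*a)*(-3 + a) = 2*a*(-3 + a))
r(c) = 2*√(-2 + c)*(-3 + √(-2 + c)) (r(c) = 2*√(c - 2)*(-3 + √(c - 2)) = 2*√(-2 + c)*(-3 + √(-2 + c)))
s(k) = -k²
s(-3) + r(6*14) = -1*(-3)² + (-4 - 6*√(-2 + 6*14) + 2*(6*14)) = -1*9 + (-4 - 6*√(-2 + 84) + 2*84) = -9 + (-4 - 6*√82 + 168) = -9 + (164 - 6*√82) = 155 - 6*√82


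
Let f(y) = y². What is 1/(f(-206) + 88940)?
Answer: 1/131376 ≈ 7.6117e-6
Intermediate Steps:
1/(f(-206) + 88940) = 1/((-206)² + 88940) = 1/(42436 + 88940) = 1/131376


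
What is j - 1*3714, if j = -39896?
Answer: -43610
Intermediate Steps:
j - 1*3714 = -39896 - 1*3714 = -39896 - 3714 = -43610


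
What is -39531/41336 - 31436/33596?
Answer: -656880493/347181064 ≈ -1.8920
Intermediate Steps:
-39531/41336 - 31436/33596 = -39531*1/41336 - 31436*1/33596 = -39531/41336 - 7859/8399 = -656880493/347181064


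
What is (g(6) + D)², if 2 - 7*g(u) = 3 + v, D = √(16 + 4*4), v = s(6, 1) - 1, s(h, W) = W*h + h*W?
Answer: 1712/49 - 96*√2/7 ≈ 15.544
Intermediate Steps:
s(h, W) = 2*W*h (s(h, W) = W*h + W*h = 2*W*h)
v = 11 (v = 2*1*6 - 1 = 12 - 1 = 11)
D = 4*√2 (D = √(16 + 16) = √32 = 4*√2 ≈ 5.6569)
g(u) = -12/7 (g(u) = 2/7 - (3 + 11)/7 = 2/7 - ⅐*14 = 2/7 - 2 = -12/7)
(g(6) + D)² = (-12/7 + 4*√2)²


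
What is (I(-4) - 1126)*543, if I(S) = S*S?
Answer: -602730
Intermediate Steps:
I(S) = S²
(I(-4) - 1126)*543 = ((-4)² - 1126)*543 = (16 - 1126)*543 = -1110*543 = -602730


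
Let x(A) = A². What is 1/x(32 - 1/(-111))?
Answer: 12321/12623809 ≈ 0.00097601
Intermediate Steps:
1/x(32 - 1/(-111)) = 1/((32 - 1/(-111))²) = 1/((32 - 1*(-1/111))²) = 1/((32 + 1/111)²) = 1/((3553/111)²) = 1/(12623809/12321) = 12321/12623809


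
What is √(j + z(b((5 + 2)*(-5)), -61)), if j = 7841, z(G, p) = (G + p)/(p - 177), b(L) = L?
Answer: √111042113/119 ≈ 88.552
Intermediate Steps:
z(G, p) = (G + p)/(-177 + p)
√(j + z(b((5 + 2)*(-5)), -61)) = √(7841 + ((5 + 2)*(-5) - 61)/(-177 - 61)) = √(7841 + (7*(-5) - 61)/(-238)) = √(7841 - (-35 - 61)/238) = √(7841 - 1/238*(-96)) = √(7841 + 48/119) = √(933127/119) = √111042113/119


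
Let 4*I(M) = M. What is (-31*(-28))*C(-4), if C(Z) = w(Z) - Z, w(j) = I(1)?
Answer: 3689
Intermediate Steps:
I(M) = M/4
w(j) = ¼ (w(j) = (¼)*1 = ¼)
C(Z) = ¼ - Z
(-31*(-28))*C(-4) = (-31*(-28))*(¼ - 1*(-4)) = 868*(¼ + 4) = 868*(17/4) = 3689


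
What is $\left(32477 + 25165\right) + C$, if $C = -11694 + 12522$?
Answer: $58470$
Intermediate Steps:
$C = 828$
$\left(32477 + 25165\right) + C = \left(32477 + 25165\right) + 828 = 57642 + 828 = 58470$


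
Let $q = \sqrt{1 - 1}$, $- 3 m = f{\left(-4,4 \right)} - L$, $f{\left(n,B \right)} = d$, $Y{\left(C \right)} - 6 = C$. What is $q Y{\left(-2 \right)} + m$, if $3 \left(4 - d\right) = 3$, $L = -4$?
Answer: $- \frac{7}{3} \approx -2.3333$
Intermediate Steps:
$d = 3$ ($d = 4 - 1 = 3$)
$Y{\left(C \right)} = 6 + C$
$f{\left(n,B \right)} = 3$
$m = - \frac{7}{3}$ ($m = - \frac{3 - -4}{3} = - \frac{3 + 4}{3} = \left(- \frac{1}{3}\right) 7 = - \frac{7}{3} \approx -2.3333$)
$q = 0$ ($q = \sqrt{0} = 0$)
$q Y{\left(-2 \right)} + m = 0 \left(6 - 2\right) - \frac{7}{3} = 0 \cdot 4 - \frac{7}{3} = 0 - \frac{7}{3} = - \frac{7}{3}$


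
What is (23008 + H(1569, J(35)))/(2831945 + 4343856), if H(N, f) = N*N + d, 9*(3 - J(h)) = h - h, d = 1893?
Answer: 2486662/7175801 ≈ 0.34653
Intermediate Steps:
J(h) = 3 (J(h) = 3 - (h - h)/9 = 3 - ⅑*0 = 3 + 0 = 3)
H(N, f) = 1893 + N² (H(N, f) = N*N + 1893 = N² + 1893 = 1893 + N²)
(23008 + H(1569, J(35)))/(2831945 + 4343856) = (23008 + (1893 + 1569²))/(2831945 + 4343856) = (23008 + (1893 + 2461761))/7175801 = (23008 + 2463654)*(1/7175801) = 2486662*(1/7175801) = 2486662/7175801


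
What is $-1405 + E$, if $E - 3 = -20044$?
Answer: $-21446$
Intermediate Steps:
$E = -20041$ ($E = 3 - 20044 = -20041$)
$-1405 + E = -1405 - 20041 = -21446$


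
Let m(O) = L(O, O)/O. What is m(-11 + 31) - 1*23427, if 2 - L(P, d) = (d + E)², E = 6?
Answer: -234607/10 ≈ -23461.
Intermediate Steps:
L(P, d) = 2 - (6 + d)² (L(P, d) = 2 - (d + 6)² = 2 - (6 + d)²)
m(O) = (2 - (6 + O)²)/O
m(-11 + 31) - 1*23427 = (2 - (6 + (-11 + 31))²)/(-11 + 31) - 1*23427 = (2 - (6 + 20)²)/20 - 23427 = (2 - 1*26²)/20 - 23427 = (2 - 1*676)/20 - 23427 = (2 - 676)/20 - 23427 = (1/20)*(-674) - 23427 = -337/10 - 23427 = -234607/10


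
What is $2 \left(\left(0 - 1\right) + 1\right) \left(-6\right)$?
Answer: $0$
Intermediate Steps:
$2 \left(\left(0 - 1\right) + 1\right) \left(-6\right) = 2 \left(-1 + 1\right) \left(-6\right) = 2 \cdot 0 \left(-6\right) = 0 \left(-6\right) = 0$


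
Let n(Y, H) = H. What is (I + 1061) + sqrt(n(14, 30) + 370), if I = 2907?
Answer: 3988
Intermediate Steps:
(I + 1061) + sqrt(n(14, 30) + 370) = (2907 + 1061) + sqrt(30 + 370) = 3968 + sqrt(400) = 3968 + 20 = 3988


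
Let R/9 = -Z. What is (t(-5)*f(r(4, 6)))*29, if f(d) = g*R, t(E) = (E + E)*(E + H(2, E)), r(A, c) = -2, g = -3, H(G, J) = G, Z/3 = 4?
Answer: 281880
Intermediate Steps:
Z = 12 (Z = 3*4 = 12)
t(E) = 2*E*(2 + E) (t(E) = (E + E)*(E + 2) = (2*E)*(2 + E) = 2*E*(2 + E))
R = -108 (R = 9*(-1*12) = 9*(-12) = -108)
f(d) = 324 (f(d) = -3*(-108) = 324)
(t(-5)*f(r(4, 6)))*29 = ((2*(-5)*(2 - 5))*324)*29 = ((2*(-5)*(-3))*324)*29 = (30*324)*29 = 9720*29 = 281880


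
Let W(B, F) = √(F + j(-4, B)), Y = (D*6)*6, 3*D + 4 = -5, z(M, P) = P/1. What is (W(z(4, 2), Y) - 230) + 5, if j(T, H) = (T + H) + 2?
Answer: -225 + 6*I*√3 ≈ -225.0 + 10.392*I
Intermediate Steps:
z(M, P) = P (z(M, P) = P*1 = P)
D = -3 (D = -4/3 + (⅓)*(-5) = -4/3 - 5/3 = -3)
j(T, H) = 2 + H + T (j(T, H) = (H + T) + 2 = 2 + H + T)
Y = -108 (Y = -3*6*6 = -18*6 = -108)
W(B, F) = √(-2 + B + F) (W(B, F) = √(F + (2 + B - 4)) = √(F + (-2 + B)) = √(-2 + B + F))
(W(z(4, 2), Y) - 230) + 5 = (√(-2 + 2 - 108) - 230) + 5 = (√(-108) - 230) + 5 = (6*I*√3 - 230) + 5 = (-230 + 6*I*√3) + 5 = -225 + 6*I*√3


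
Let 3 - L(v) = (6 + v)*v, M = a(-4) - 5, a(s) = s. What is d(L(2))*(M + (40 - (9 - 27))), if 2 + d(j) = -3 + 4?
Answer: -49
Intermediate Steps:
M = -9 (M = -4 - 5 = -9)
L(v) = 3 - v*(6 + v) (L(v) = 3 - (6 + v)*v = 3 - v*(6 + v))
d(j) = -1 (d(j) = -2 + (-3 + 4) = -2 + 1 = -1)
d(L(2))*(M + (40 - (9 - 27))) = -(-9 + (40 - (9 - 27))) = -(-9 + (40 - 1*(-18))) = -(-9 + (40 + 18)) = -(-9 + 58) = -1*49 = -49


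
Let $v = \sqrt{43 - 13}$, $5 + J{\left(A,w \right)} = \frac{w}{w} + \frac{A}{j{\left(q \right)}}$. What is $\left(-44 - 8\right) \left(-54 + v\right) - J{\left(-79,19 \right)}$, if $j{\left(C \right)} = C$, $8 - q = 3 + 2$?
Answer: $\frac{8515}{3} - 52 \sqrt{30} \approx 2553.5$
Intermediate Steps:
$q = 3$ ($q = 8 - \left(3 + 2\right) = 8 - 5 = 3$)
$J{\left(A,w \right)} = -4 + \frac{A}{3}$ ($J{\left(A,w \right)} = -5 + \left(\frac{w}{w} + \frac{A}{3}\right) = -5 + \left(1 + A \frac{1}{3}\right) = -5 + \left(1 + \frac{A}{3}\right) = -4 + \frac{A}{3}$)
$v = \sqrt{30} \approx 5.4772$
$\left(-44 - 8\right) \left(-54 + v\right) - J{\left(-79,19 \right)} = \left(-44 - 8\right) \left(-54 + \sqrt{30}\right) - \left(-4 + \frac{1}{3} \left(-79\right)\right) = \left(-44 - 8\right) \left(-54 + \sqrt{30}\right) - \left(-4 - \frac{79}{3}\right) = - 52 \left(-54 + \sqrt{30}\right) - - \frac{91}{3} = \left(2808 - 52 \sqrt{30}\right) + \frac{91}{3} = \frac{8515}{3} - 52 \sqrt{30}$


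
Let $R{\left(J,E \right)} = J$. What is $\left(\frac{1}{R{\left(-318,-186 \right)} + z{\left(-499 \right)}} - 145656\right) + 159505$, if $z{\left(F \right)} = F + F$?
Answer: $\frac{18225283}{1316} \approx 13849.0$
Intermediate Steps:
$z{\left(F \right)} = 2 F$
$\left(\frac{1}{R{\left(-318,-186 \right)} + z{\left(-499 \right)}} - 145656\right) + 159505 = \left(\frac{1}{-318 + 2 \left(-499\right)} - 145656\right) + 159505 = \left(\frac{1}{-318 - 998} - 145656\right) + 159505 = \left(\frac{1}{-1316} - 145656\right) + 159505 = \left(- \frac{1}{1316} - 145656\right) + 159505 = - \frac{191683297}{1316} + 159505 = \frac{18225283}{1316}$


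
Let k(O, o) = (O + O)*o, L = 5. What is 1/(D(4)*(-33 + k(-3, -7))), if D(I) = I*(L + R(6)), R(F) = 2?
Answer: 1/252 ≈ 0.0039683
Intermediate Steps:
k(O, o) = 2*O*o (k(O, o) = (2*O)*o = 2*O*o)
D(I) = 7*I (D(I) = I*(5 + 2) = I*7 = 7*I)
1/(D(4)*(-33 + k(-3, -7))) = 1/((7*4)*(-33 + 2*(-3)*(-7))) = 1/(28*(-33 + 42)) = 1/(28*9) = 1/252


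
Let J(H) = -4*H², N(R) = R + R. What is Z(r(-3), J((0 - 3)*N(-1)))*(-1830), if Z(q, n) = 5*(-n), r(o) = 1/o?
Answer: -1317600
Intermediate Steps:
N(R) = 2*R
Z(q, n) = -5*n
Z(r(-3), J((0 - 3)*N(-1)))*(-1830) = -(-20)*((0 - 3)*(2*(-1)))²*(-1830) = -(-20)*(-3*(-2))²*(-1830) = -(-20)*6²*(-1830) = -(-20)*36*(-1830) = -5*(-144)*(-1830) = 720*(-1830) = -1317600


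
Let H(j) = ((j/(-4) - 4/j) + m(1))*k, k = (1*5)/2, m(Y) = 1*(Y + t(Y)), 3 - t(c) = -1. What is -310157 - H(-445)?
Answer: -221038725/712 ≈ -3.1045e+5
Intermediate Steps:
t(c) = 4 (t(c) = 3 - 1*(-1) = 3 + 1 = 4)
m(Y) = 4 + Y (m(Y) = 1*(Y + 4) = 1*(4 + Y) = 4 + Y)
k = 5/2 (k = 5*(1/2) = 5/2 ≈ 2.5000)
H(j) = 25/2 - 10/j - 5*j/8 (H(j) = ((j/(-4) - 4/j) + (4 + 1))*(5/2) = ((j*(-1/4) - 4/j) + 5)*(5/2) = ((-j/4 - 4/j) + 5)*(5/2) = ((-4/j - j/4) + 5)*(5/2) = (5 - 4/j - j/4)*(5/2) = 25/2 - 10/j - 5*j/8)
-310157 - H(-445) = -310157 - (25/2 - 10/(-445) - 5/8*(-445)) = -310157 - (25/2 - 10*(-1/445) + 2225/8) = -310157 - (25/2 + 2/89 + 2225/8) = -310157 - 1*206941/712 = -310157 - 206941/712 = -221038725/712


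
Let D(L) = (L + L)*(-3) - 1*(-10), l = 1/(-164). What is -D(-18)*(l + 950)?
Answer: -9192141/82 ≈ -1.1210e+5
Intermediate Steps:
l = -1/164 ≈ -0.0060976
D(L) = 10 - 6*L (D(L) = (2*L)*(-3) + 10 = -6*L + 10 = 10 - 6*L)
-D(-18)*(l + 950) = -(10 - 6*(-18))*(-1/164 + 950) = -(10 + 108)*155799/164 = -118*155799/164 = -1*9192141/82 = -9192141/82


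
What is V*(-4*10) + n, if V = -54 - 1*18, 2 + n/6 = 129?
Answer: 3642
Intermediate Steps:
n = 762 (n = -12 + 6*129 = -12 + 774 = 762)
V = -72 (V = -54 - 18 = -72)
V*(-4*10) + n = -(-288)*10 + 762 = -72*(-40) + 762 = 2880 + 762 = 3642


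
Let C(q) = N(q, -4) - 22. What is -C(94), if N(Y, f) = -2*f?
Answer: 14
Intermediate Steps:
C(q) = -14 (C(q) = -2*(-4) - 22 = 8 - 22 = -14)
-C(94) = -1*(-14) = 14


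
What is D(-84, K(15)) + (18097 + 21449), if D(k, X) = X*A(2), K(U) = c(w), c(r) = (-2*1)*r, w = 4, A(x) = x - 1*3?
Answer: 39554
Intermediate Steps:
A(x) = -3 + x (A(x) = x - 3 = -3 + x)
c(r) = -2*r
K(U) = -8 (K(U) = -2*4 = -8)
D(k, X) = -X (D(k, X) = X*(-3 + 2) = X*(-1) = -X)
D(-84, K(15)) + (18097 + 21449) = -1*(-8) + (18097 + 21449) = 8 + 39546 = 39554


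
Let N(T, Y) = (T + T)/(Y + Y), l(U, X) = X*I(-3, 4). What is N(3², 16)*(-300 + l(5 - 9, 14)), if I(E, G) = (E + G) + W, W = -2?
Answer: -1413/8 ≈ -176.63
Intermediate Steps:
I(E, G) = -2 + E + G (I(E, G) = (E + G) - 2 = -2 + E + G)
l(U, X) = -X (l(U, X) = X*(-2 - 3 + 4) = X*(-1) = -X)
N(T, Y) = T/Y (N(T, Y) = (2*T)/((2*Y)) = (2*T)*(1/(2*Y)) = T/Y)
N(3², 16)*(-300 + l(5 - 9, 14)) = (3²/16)*(-300 - 1*14) = (9*(1/16))*(-300 - 14) = (9/16)*(-314) = -1413/8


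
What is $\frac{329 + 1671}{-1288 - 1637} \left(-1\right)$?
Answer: $\frac{80}{117} \approx 0.68376$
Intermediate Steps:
$\frac{329 + 1671}{-1288 - 1637} \left(-1\right) = \frac{2000}{-2925} \left(-1\right) = 2000 \left(- \frac{1}{2925}\right) \left(-1\right) = \left(- \frac{80}{117}\right) \left(-1\right) = \frac{80}{117}$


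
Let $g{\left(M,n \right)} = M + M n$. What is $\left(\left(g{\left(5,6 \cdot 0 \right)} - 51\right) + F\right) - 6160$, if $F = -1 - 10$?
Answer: $-6217$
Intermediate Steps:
$F = -11$
$\left(\left(g{\left(5,6 \cdot 0 \right)} - 51\right) + F\right) - 6160 = \left(\left(5 \left(1 + 6 \cdot 0\right) - 51\right) - 11\right) - 6160 = \left(\left(5 \left(1 + 0\right) - 51\right) - 11\right) - 6160 = \left(\left(5 \cdot 1 - 51\right) - 11\right) - 6160 = \left(\left(5 - 51\right) - 11\right) - 6160 = \left(-46 - 11\right) - 6160 = -57 - 6160 = -6217$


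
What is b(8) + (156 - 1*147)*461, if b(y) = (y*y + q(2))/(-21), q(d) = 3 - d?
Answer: 87064/21 ≈ 4145.9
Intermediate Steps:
b(y) = -1/21 - y²/21 (b(y) = (y*y + (3 - 1*2))/(-21) = (y² + (3 - 2))*(-1/21) = (y² + 1)*(-1/21) = (1 + y²)*(-1/21) = -1/21 - y²/21)
b(8) + (156 - 1*147)*461 = (-1/21 - 1/21*8²) + (156 - 1*147)*461 = (-1/21 - 1/21*64) + (156 - 147)*461 = (-1/21 - 64/21) + 9*461 = -65/21 + 4149 = 87064/21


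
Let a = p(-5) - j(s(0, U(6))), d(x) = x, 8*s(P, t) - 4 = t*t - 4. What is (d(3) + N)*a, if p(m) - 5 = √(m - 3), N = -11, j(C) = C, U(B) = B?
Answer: -4 - 16*I*√2 ≈ -4.0 - 22.627*I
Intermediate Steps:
s(P, t) = t²/8 (s(P, t) = ½ + (t*t - 4)/8 = ½ + (t² - 4)/8 = ½ + (-4 + t²)/8 = ½ + (-½ + t²/8) = t²/8)
p(m) = 5 + √(-3 + m) (p(m) = 5 + √(m - 3) = 5 + √(-3 + m))
a = ½ + 2*I*√2 (a = (5 + √(-3 - 5)) - 6²/8 = (5 + √(-8)) - 36/8 = (5 + 2*I*√2) - 1*9/2 = (5 + 2*I*√2) - 9/2 = ½ + 2*I*√2 ≈ 0.5 + 2.8284*I)
(d(3) + N)*a = (3 - 11)*(½ + 2*I*√2) = -8*(½ + 2*I*√2) = -4 - 16*I*√2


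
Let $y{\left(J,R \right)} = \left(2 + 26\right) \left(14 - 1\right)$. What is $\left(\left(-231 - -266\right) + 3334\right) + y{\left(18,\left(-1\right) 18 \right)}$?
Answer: $3733$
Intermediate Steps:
$y{\left(J,R \right)} = 364$ ($y{\left(J,R \right)} = 28 \cdot 13 = 364$)
$\left(\left(-231 - -266\right) + 3334\right) + y{\left(18,\left(-1\right) 18 \right)} = \left(\left(-231 - -266\right) + 3334\right) + 364 = \left(\left(-231 + 266\right) + 3334\right) + 364 = \left(35 + 3334\right) + 364 = 3369 + 364 = 3733$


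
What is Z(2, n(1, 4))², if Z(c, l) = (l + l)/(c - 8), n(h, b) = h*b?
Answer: 16/9 ≈ 1.7778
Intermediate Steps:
n(h, b) = b*h
Z(c, l) = 2*l/(-8 + c) (Z(c, l) = (2*l)/(-8 + c) = 2*l/(-8 + c))
Z(2, n(1, 4))² = (2*(4*1)/(-8 + 2))² = (2*4/(-6))² = (2*4*(-⅙))² = (-4/3)² = 16/9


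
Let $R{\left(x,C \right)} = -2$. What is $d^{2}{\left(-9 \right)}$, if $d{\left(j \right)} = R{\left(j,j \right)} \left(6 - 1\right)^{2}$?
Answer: $2500$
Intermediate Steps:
$d{\left(j \right)} = -50$ ($d{\left(j \right)} = - 2 \left(6 - 1\right)^{2} = - 2 \cdot 5^{2} = \left(-2\right) 25 = -50$)
$d^{2}{\left(-9 \right)} = \left(-50\right)^{2} = 2500$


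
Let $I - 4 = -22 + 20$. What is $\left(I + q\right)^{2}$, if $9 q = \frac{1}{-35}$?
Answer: $\frac{395641}{99225} \approx 3.9873$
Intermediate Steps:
$I = 2$ ($I = 4 + \left(-22 + 20\right) = 4 - 2 = 2$)
$q = - \frac{1}{315}$ ($q = \frac{1}{9 \left(-35\right)} = \frac{1}{9} \left(- \frac{1}{35}\right) = - \frac{1}{315} \approx -0.0031746$)
$\left(I + q\right)^{2} = \left(2 - \frac{1}{315}\right)^{2} = \left(\frac{629}{315}\right)^{2} = \frac{395641}{99225}$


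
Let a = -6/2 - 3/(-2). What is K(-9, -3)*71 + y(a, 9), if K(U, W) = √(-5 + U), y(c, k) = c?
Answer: -3/2 + 71*I*√14 ≈ -1.5 + 265.66*I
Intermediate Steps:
a = -3/2 (a = -6*½ - 3*(-½) = -3 + 3/2 = -3/2 ≈ -1.5000)
K(-9, -3)*71 + y(a, 9) = √(-5 - 9)*71 - 3/2 = √(-14)*71 - 3/2 = (I*√14)*71 - 3/2 = 71*I*√14 - 3/2 = -3/2 + 71*I*√14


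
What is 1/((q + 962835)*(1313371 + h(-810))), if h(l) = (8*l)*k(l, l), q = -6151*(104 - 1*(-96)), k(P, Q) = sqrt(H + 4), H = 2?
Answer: -1313371/461122127187399965 - 1296*sqrt(6)/92224425437479993 ≈ -2.8826e-12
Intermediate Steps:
k(P, Q) = sqrt(6) (k(P, Q) = sqrt(2 + 4) = sqrt(6))
q = -1230200 (q = -6151*(104 + 96) = -6151*200 = -1230200)
h(l) = 8*l*sqrt(6) (h(l) = (8*l)*sqrt(6) = 8*l*sqrt(6))
1/((q + 962835)*(1313371 + h(-810))) = 1/((-1230200 + 962835)*(1313371 + 8*(-810)*sqrt(6))) = 1/(-267365*(1313371 - 6480*sqrt(6))) = 1/(-351149437415 + 1732525200*sqrt(6))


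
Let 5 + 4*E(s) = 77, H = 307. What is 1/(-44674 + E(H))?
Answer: -1/44656 ≈ -2.2393e-5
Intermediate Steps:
E(s) = 18 (E(s) = -5/4 + (¼)*77 = -5/4 + 77/4 = 18)
1/(-44674 + E(H)) = 1/(-44674 + 18) = 1/(-44656) = -1/44656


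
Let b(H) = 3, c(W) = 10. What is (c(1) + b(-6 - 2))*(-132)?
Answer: -1716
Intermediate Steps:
(c(1) + b(-6 - 2))*(-132) = (10 + 3)*(-132) = 13*(-132) = -1716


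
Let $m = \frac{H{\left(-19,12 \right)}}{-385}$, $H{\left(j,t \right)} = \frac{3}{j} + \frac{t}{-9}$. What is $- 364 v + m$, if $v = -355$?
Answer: $\frac{567146597}{4389} \approx 1.2922 \cdot 10^{5}$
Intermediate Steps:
$H{\left(j,t \right)} = \frac{3}{j} - \frac{t}{9}$ ($H{\left(j,t \right)} = \frac{3}{j} + t \left(- \frac{1}{9}\right) = \frac{3}{j} - \frac{t}{9}$)
$m = \frac{17}{4389}$ ($m = \frac{\frac{3}{-19} - \frac{4}{3}}{-385} = \left(3 \left(- \frac{1}{19}\right) - \frac{4}{3}\right) \left(- \frac{1}{385}\right) = \left(- \frac{3}{19} - \frac{4}{3}\right) \left(- \frac{1}{385}\right) = \left(- \frac{85}{57}\right) \left(- \frac{1}{385}\right) = \frac{17}{4389} \approx 0.0038733$)
$- 364 v + m = \left(-364\right) \left(-355\right) + \frac{17}{4389} = 129220 + \frac{17}{4389} = \frac{567146597}{4389}$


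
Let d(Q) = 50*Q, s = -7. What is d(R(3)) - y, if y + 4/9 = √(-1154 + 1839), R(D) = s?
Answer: -3146/9 - √685 ≈ -375.73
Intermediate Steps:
R(D) = -7
y = -4/9 + √685 (y = -4/9 + √(-1154 + 1839) = -4/9 + √685 ≈ 25.728)
d(R(3)) - y = 50*(-7) - (-4/9 + √685) = -350 + (4/9 - √685) = -3146/9 - √685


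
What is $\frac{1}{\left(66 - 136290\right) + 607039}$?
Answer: $\frac{1}{470815} \approx 2.124 \cdot 10^{-6}$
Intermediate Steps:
$\frac{1}{\left(66 - 136290\right) + 607039} = \frac{1}{-136224 + 607039} = \frac{1}{470815}$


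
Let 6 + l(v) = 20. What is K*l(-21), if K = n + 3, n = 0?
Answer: 42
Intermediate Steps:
l(v) = 14 (l(v) = -6 + 20 = 14)
K = 3 (K = 0 + 3 = 3)
K*l(-21) = 3*14 = 42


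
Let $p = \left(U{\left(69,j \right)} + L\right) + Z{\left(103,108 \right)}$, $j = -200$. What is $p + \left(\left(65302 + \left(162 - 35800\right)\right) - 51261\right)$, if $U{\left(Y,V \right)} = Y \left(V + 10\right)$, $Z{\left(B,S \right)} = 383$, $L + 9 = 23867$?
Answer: $-10466$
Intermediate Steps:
$L = 23858$ ($L = -9 + 23867 = 23858$)
$U{\left(Y,V \right)} = Y \left(10 + V\right)$
$p = 11131$ ($p = \left(69 \left(10 - 200\right) + 23858\right) + 383 = \left(69 \left(-190\right) + 23858\right) + 383 = \left(-13110 + 23858\right) + 383 = 10748 + 383 = 11131$)
$p + \left(\left(65302 + \left(162 - 35800\right)\right) - 51261\right) = 11131 + \left(\left(65302 + \left(162 - 35800\right)\right) - 51261\right) = 11131 + \left(\left(65302 - 35638\right) - 51261\right) = 11131 + \left(29664 - 51261\right) = 11131 - 21597 = -10466$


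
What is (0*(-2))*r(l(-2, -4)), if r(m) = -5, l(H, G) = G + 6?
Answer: 0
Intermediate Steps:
l(H, G) = 6 + G
(0*(-2))*r(l(-2, -4)) = (0*(-2))*(-5) = 0*(-5) = 0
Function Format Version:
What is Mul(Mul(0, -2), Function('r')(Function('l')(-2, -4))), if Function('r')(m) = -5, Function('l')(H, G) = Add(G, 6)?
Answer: 0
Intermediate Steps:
Function('l')(H, G) = Add(6, G)
Mul(Mul(0, -2), Function('r')(Function('l')(-2, -4))) = Mul(Mul(0, -2), -5) = Mul(0, -5) = 0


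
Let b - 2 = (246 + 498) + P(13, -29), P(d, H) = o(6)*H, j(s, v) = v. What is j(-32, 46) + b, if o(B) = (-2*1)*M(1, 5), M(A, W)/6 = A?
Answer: 1140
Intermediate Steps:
M(A, W) = 6*A
o(B) = -12 (o(B) = (-2*1)*(6*1) = -2*6 = -12)
P(d, H) = -12*H
b = 1094 (b = 2 + ((246 + 498) - 12*(-29)) = 2 + (744 + 348) = 2 + 1092 = 1094)
j(-32, 46) + b = 46 + 1094 = 1140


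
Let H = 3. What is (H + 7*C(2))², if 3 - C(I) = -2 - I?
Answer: 2704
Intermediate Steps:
C(I) = 5 + I (C(I) = 3 - (-2 - I) = 3 + (2 + I) = 5 + I)
(H + 7*C(2))² = (3 + 7*(5 + 2))² = (3 + 7*7)² = (3 + 49)² = 52² = 2704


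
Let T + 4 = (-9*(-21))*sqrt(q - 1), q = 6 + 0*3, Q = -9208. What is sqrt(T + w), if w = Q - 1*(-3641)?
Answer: 3*sqrt(-619 + 21*sqrt(5)) ≈ 71.752*I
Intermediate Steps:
q = 6 (q = 6 + 0 = 6)
w = -5567 (w = -9208 - 1*(-3641) = -9208 + 3641 = -5567)
T = -4 + 189*sqrt(5) (T = -4 + (-9*(-21))*sqrt(6 - 1) = -4 + 189*sqrt(5) ≈ 418.62)
sqrt(T + w) = sqrt((-4 + 189*sqrt(5)) - 5567) = sqrt(-5571 + 189*sqrt(5))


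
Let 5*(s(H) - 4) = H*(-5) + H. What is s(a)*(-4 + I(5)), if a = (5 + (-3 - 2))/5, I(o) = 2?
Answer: -8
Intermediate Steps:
a = 0 (a = (5 - 5)*(⅕) = 0*(⅕) = 0)
s(H) = 4 - 4*H/5 (s(H) = 4 + (H*(-5) + H)/5 = 4 + (-5*H + H)/5 = 4 + (-4*H)/5 = 4 - 4*H/5)
s(a)*(-4 + I(5)) = (4 - ⅘*0)*(-4 + 2) = (4 + 0)*(-2) = 4*(-2) = -8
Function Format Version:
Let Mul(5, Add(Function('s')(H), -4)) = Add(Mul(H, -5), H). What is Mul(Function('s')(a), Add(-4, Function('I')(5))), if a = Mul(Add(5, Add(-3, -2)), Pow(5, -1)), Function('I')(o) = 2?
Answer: -8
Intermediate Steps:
a = 0 (a = Mul(Add(5, -5), Rational(1, 5)) = Mul(0, Rational(1, 5)) = 0)
Function('s')(H) = Add(4, Mul(Rational(-4, 5), H)) (Function('s')(H) = Add(4, Mul(Rational(1, 5), Add(Mul(H, -5), H))) = Add(4, Mul(Rational(1, 5), Add(Mul(-5, H), H))) = Add(4, Mul(Rational(1, 5), Mul(-4, H))) = Add(4, Mul(Rational(-4, 5), H)))
Mul(Function('s')(a), Add(-4, Function('I')(5))) = Mul(Add(4, Mul(Rational(-4, 5), 0)), Add(-4, 2)) = Mul(Add(4, 0), -2) = Mul(4, -2) = -8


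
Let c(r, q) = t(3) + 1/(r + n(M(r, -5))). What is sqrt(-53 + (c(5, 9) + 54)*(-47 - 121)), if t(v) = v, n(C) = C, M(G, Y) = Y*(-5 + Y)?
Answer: I*sqrt(29136965)/55 ≈ 98.143*I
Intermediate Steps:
c(r, q) = 3 + 1/(50 + r) (c(r, q) = 3 + 1/(r - 5*(-5 - 5)) = 3 + 1/(r - 5*(-10)) = 3 + 1/(r + 50) = 3 + 1/(50 + r))
sqrt(-53 + (c(5, 9) + 54)*(-47 - 121)) = sqrt(-53 + ((151 + 3*5)/(50 + 5) + 54)*(-47 - 121)) = sqrt(-53 + ((151 + 15)/55 + 54)*(-168)) = sqrt(-53 + ((1/55)*166 + 54)*(-168)) = sqrt(-53 + (166/55 + 54)*(-168)) = sqrt(-53 + (3136/55)*(-168)) = sqrt(-53 - 526848/55) = sqrt(-529763/55) = I*sqrt(29136965)/55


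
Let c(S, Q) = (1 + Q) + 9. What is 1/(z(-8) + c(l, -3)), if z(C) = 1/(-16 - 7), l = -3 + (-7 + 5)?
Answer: 23/160 ≈ 0.14375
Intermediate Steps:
l = -5 (l = -3 - 2 = -5)
c(S, Q) = 10 + Q
z(C) = -1/23 (z(C) = 1/(-23) = -1/23)
1/(z(-8) + c(l, -3)) = 1/(-1/23 + (10 - 3)) = 1/(-1/23 + 7) = 1/(160/23) = 23/160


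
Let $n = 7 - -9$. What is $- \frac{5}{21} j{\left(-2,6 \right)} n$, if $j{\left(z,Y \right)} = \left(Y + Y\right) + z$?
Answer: $- \frac{800}{21} \approx -38.095$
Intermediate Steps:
$j{\left(z,Y \right)} = z + 2 Y$ ($j{\left(z,Y \right)} = 2 Y + z = z + 2 Y$)
$n = 16$ ($n = 7 + 9 = 16$)
$- \frac{5}{21} j{\left(-2,6 \right)} n = - \frac{5}{21} \left(-2 + 2 \cdot 6\right) 16 = \left(-5\right) \frac{1}{21} \left(-2 + 12\right) 16 = \left(- \frac{5}{21}\right) 10 \cdot 16 = \left(- \frac{50}{21}\right) 16 = - \frac{800}{21}$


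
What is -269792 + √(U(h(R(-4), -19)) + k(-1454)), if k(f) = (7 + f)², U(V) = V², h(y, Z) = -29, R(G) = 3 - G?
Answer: -269792 + 5*√83786 ≈ -2.6834e+5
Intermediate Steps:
-269792 + √(U(h(R(-4), -19)) + k(-1454)) = -269792 + √((-29)² + (7 - 1454)²) = -269792 + √(841 + (-1447)²) = -269792 + √(841 + 2093809) = -269792 + √2094650 = -269792 + 5*√83786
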